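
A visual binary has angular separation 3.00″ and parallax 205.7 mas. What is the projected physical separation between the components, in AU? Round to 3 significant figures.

d = 1/p = 1/0.2057″ = 4.8614 pc.
At distance d (pc), an angle of θ arcsec spans θ·d AU: s = 3.00 × 4.8614 = 14.584 AU.

14.6 AU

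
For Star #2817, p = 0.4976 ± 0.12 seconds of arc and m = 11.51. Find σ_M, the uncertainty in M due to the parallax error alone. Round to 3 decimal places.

σ_M = 0.524 mag

M = m − 5 log₁₀ d + 5 = m + 5 log₁₀ p + 5, so ∂M/∂p = 5/(p ln 10).
σ_M = (5/ln 10) · (σ_p/p) = 2.1715 × 0.12/0.4976 = 2.1715 × 0.24116 = 0.52368.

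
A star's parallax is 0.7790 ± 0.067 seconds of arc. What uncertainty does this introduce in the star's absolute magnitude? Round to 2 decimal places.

σ_M = 0.19 mag

M = m − 5 log₁₀ d + 5 = m + 5 log₁₀ p + 5, so ∂M/∂p = 5/(p ln 10).
σ_M = (5/ln 10) · (σ_p/p) = 2.1715 × 0.067/0.7790 = 2.1715 × 0.086008 = 0.18677.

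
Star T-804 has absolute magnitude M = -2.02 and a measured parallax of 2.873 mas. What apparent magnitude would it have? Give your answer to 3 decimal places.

m = 5.688

d = 1/p = 1/0.002873″ = 348.07 pc.
m − M = 5 log₁₀ d − 5 = 5 log₁₀(348.07) − 5 = 12.7083 − 5 = 7.7083.
m = M + (m − M) = -2.02 + 7.7083 = 5.688.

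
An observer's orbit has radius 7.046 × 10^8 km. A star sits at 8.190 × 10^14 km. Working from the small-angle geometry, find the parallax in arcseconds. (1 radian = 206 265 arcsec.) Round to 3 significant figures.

0.177 arcsec

θ ≈ B/d = (7.046 × 10^8) / (8.190 × 10^14) = 8.6032 × 10^-7 rad.
In arcseconds: 8.6032 × 10^-7 × 206265 = 0.17745″.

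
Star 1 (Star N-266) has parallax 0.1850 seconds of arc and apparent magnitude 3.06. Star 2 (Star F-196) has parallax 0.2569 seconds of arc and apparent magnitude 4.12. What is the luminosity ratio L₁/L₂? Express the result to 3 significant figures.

L₁/L₂ = 5.12

d₁ = 1/p₁ = 1/0.1850″ = 5.4054 pc; d₂ = 1/p₂ = 1/0.2569″ = 3.8926 pc.
M₁ = m₁ − 5 log₁₀ d₁ + 5 = 3.06 − 3.6641 + 5 = 4.3959.
M₂ = 4.12 − 2.9512 + 5 = 6.1688.
L₁/L₂ = 10^(0.4(M₂ − M₁)) = 10^(0.4 × 1.7729) = 10^0.70916 = 5.1187.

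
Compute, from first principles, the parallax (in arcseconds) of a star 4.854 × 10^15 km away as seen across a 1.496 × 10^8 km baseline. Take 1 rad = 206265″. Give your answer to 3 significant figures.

0.00636 arcsec

θ ≈ B/d = (1.496 × 10^8) / (4.854 × 10^15) = 3.0820 × 10^-8 rad.
In arcseconds: 3.0820 × 10^-8 × 206265 = 0.0063571″.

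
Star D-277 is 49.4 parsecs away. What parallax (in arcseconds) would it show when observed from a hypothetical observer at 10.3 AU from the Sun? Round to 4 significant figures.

0.2085 arcsec

p (arcsec) = B (AU) / d (pc).
p = 10.3 / 49.4 = 0.2085 arcsec.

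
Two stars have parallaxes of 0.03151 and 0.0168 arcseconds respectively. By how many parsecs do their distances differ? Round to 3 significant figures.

d_A = 1/0.03151″ = 31.736 pc; d_B = 1/0.01680″ = 59.524 pc.
|d_B − d_A| = |59.524 − 31.736| = 27.788 pc.

27.8 pc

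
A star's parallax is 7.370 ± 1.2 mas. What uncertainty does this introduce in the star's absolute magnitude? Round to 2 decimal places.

σ_M = 0.35 mag

M = m − 5 log₁₀ d + 5 = m + 5 log₁₀ p + 5, so ∂M/∂p = 5/(p ln 10).
σ_M = (5/ln 10) · (σ_p/p) = 2.1715 × 1.2/7.370 = 2.1715 × 0.16282 = 0.35356.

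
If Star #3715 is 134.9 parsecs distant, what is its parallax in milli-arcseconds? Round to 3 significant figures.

7.41 mas

p = 1/d = 1/134.9 = 0.0074129 arcsec.
= 0.0074129 × 1000 = 7.4129 mas.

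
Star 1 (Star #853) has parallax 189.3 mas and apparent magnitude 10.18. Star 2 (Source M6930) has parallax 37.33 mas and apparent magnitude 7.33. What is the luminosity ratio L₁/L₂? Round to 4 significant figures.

d₁ = 1/p₁ = 1/0.1893″ = 5.2826 pc; d₂ = 1/p₂ = 1/0.03733″ = 26.788 pc.
M₁ = m₁ − 5 log₁₀ d₁ + 5 = 10.18 − 3.6142 + 5 = 11.5658.
M₂ = 7.33 − 7.1397 + 5 = 5.1903.
L₁/L₂ = 10^(0.4(M₂ − M₁)) = 10^(0.4 × (-6.3755)) = 10^(-2.55020) = 0.0028171.

L₁/L₂ = 0.002817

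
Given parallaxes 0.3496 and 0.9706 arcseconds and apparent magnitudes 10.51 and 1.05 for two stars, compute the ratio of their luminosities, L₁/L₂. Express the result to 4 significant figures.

d₁ = 1/p₁ = 1/0.3496″ = 2.8604 pc; d₂ = 1/p₂ = 1/0.9706″ = 1.0303 pc.
M₁ = m₁ − 5 log₁₀ d₁ + 5 = 10.51 − 2.2821 + 5 = 13.2279.
M₂ = 1.05 − 0.0648 + 5 = 5.9852.
L₁/L₂ = 10^(0.4(M₂ − M₁)) = 10^(0.4 × (-7.2427)) = 10^(-2.89708) = 0.0012674.

L₁/L₂ = 0.001267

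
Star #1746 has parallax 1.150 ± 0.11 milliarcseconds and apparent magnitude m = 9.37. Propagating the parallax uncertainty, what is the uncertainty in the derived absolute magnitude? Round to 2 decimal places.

M = m − 5 log₁₀ d + 5 = m + 5 log₁₀ p + 5, so ∂M/∂p = 5/(p ln 10).
σ_M = (5/ln 10) · (σ_p/p) = 2.1715 × 0.11/1.150 = 2.1715 × 0.095652 = 0.20771.

σ_M = 0.21 mag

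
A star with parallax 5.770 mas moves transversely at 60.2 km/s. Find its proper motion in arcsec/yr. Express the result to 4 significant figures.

d = 1/p = 1/0.005770″ = 173.31 pc.
μ = v_t / (4.74 d) = 60.2 / (4.74 × 173.31) = 60.2 / 821.49 = 0.073281 ″/yr.

0.07328 arcsec/yr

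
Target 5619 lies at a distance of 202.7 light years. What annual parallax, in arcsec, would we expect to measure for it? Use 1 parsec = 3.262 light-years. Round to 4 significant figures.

0.01609 arcsec

d = 202.7 ly ÷ 3.262 = 62.14 pc.
p = 1/d = 1/62.14 = 0.016093 arcsec.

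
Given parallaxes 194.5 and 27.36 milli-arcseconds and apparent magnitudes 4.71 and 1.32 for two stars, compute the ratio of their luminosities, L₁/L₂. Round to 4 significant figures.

L₁/L₂ = 0.0008718

d₁ = 1/p₁ = 1/0.1945″ = 5.1414 pc; d₂ = 1/p₂ = 1/0.02736″ = 36.55 pc.
M₁ = m₁ − 5 log₁₀ d₁ + 5 = 4.71 − 3.5554 + 5 = 6.1546.
M₂ = 1.32 − 7.8144 + 5 = -1.4944.
L₁/L₂ = 10^(0.4(M₂ − M₁)) = 10^(0.4 × (-7.6490)) = 10^(-3.05960) = 0.00087177.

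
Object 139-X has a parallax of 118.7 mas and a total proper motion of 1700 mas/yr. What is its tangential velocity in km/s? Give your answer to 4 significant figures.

d = 1/p = 1/0.1187″ = 8.4246 pc.
μ = 1700 mas/yr = 1.70 ″/yr.
v_t = 4.74 × μ × d = 4.74 × 1.70 × 8.4246 = 67.885 km/s.

67.89 km/s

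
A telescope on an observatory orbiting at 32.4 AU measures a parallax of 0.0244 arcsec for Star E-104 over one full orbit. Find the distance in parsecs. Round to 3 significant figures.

1330 pc

With baseline B (in AU) and parallax p (in arcsec), d = B/p parsecs.
d = 32.4 / 0.0244 = 1327.9 pc.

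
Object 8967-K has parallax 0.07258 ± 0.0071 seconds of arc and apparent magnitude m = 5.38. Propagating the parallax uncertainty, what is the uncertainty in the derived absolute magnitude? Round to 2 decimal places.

σ_M = 0.21 mag

M = m − 5 log₁₀ d + 5 = m + 5 log₁₀ p + 5, so ∂M/∂p = 5/(p ln 10).
σ_M = (5/ln 10) · (σ_p/p) = 2.1715 × 0.0071/0.07258 = 2.1715 × 0.097823 = 0.21242.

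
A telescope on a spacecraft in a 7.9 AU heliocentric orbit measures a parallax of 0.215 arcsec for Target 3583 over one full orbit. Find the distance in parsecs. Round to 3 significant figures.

With baseline B (in AU) and parallax p (in arcsec), d = B/p parsecs.
d = 7.9 / 0.215 = 36.744 pc.

36.7 pc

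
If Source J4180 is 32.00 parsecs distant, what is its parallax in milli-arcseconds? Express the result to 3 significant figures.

31.3 mas

p = 1/d = 1/32 = 0.03125 arcsec.
= 0.03125 × 1000 = 31.25 mas.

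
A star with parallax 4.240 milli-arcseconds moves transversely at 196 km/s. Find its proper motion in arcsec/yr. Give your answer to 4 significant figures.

0.1753 arcsec/yr

d = 1/p = 1/0.004240″ = 235.85 pc.
μ = v_t / (4.74 d) = 196 / (4.74 × 235.85) = 196 / 1117.9 = 0.17533 ″/yr.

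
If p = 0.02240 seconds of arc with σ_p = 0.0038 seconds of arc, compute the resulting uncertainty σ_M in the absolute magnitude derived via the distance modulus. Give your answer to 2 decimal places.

σ_M = 0.37 mag

M = m − 5 log₁₀ d + 5 = m + 5 log₁₀ p + 5, so ∂M/∂p = 5/(p ln 10).
σ_M = (5/ln 10) · (σ_p/p) = 2.1715 × 0.0038/0.02240 = 2.1715 × 0.16964 = 0.36837.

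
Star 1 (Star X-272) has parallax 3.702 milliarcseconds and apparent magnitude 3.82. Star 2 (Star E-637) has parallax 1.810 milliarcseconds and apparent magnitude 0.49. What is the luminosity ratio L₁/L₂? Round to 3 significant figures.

d₁ = 1/p₁ = 1/0.003702″ = 270.12 pc; d₂ = 1/p₂ = 1/0.001810″ = 552.49 pc.
M₁ = m₁ − 5 log₁₀ d₁ + 5 = 3.82 − 12.1578 + 5 = -3.3378.
M₂ = 0.49 − 13.7116 + 5 = -8.2216.
L₁/L₂ = 10^(0.4(M₂ − M₁)) = 10^(0.4 × (-4.8838)) = 10^(-1.95352) = 0.01113.

L₁/L₂ = 0.0111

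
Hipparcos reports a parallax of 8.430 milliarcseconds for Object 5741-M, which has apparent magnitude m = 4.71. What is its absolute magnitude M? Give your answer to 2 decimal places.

d = 1/p = 1/0.008430″ = 118.62 pc.
m − M = 5 log₁₀(118.62) − 5 = 10.3708 − 5 = 5.3708.
M = m − (m − M) = 4.71 − 5.3708 = -0.66.

M = -0.66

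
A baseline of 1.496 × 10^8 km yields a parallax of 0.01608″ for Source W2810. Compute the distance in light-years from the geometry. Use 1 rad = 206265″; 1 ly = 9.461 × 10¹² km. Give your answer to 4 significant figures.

202.8 ly

θ = 0.01608″ = 0.01608/206265 = 7.7958 × 10^-8 rad.
d = B/θ = (1.496 × 10^8) / (7.7958 × 10^-8) = 1.9190 × 10^15 km = (1.9190 × 10^15) / (9.461 × 10^12) ly = 202.83 ly.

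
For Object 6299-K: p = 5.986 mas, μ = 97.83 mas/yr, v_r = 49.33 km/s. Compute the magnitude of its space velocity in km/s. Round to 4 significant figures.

91.84 km/s

d = 1/p = 1/0.005986″ = 167.06 pc.
μ = 97.83 mas/yr = 0.09783 ″/yr.
v_t = 4.740 μ d = 4.740 × 0.09783 × 167.06 = 77.468 km/s.
v = √(v_r² + v_t²) = √(49.33² + 77.468²) = √8434.74 = 91.841 km/s.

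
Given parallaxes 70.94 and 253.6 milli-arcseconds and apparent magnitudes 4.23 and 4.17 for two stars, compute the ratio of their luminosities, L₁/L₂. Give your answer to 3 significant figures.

d₁ = 1/p₁ = 1/0.07094″ = 14.096 pc; d₂ = 1/p₂ = 1/0.2536″ = 3.9432 pc.
M₁ = m₁ − 5 log₁₀ d₁ + 5 = 4.23 − 5.7455 + 5 = 3.4845.
M₂ = 4.17 − 2.9792 + 5 = 6.1908.
L₁/L₂ = 10^(0.4(M₂ − M₁)) = 10^(0.4 × 2.7063) = 10^1.08252 = 12.093.

L₁/L₂ = 12.1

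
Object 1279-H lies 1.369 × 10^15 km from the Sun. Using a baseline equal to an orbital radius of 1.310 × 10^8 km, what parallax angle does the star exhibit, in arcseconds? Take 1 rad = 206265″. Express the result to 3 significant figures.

0.0197 arcsec

θ ≈ B/d = (1.310 × 10^8) / (1.369 × 10^15) = 9.5690 × 10^-8 rad.
In arcseconds: 9.5690 × 10^-8 × 206265 = 0.019737″.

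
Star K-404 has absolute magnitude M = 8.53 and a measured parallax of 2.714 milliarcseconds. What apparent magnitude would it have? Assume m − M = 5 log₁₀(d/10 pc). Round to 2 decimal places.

m = 16.36

d = 1/p = 1/0.002714″ = 368.46 pc.
m − M = 5 log₁₀ d − 5 = 5 log₁₀(368.46) − 5 = 12.8320 − 5 = 7.8320.
m = M + (m − M) = 8.53 + 7.8320 = 16.36.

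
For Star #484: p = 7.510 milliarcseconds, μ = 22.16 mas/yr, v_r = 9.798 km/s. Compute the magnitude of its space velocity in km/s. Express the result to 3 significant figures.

17.1 km/s

d = 1/p = 1/0.007510″ = 133.16 pc.
μ = 22.16 mas/yr = 0.02216 ″/yr.
v_t = 4.740 μ d = 4.740 × 0.02216 × 133.16 = 13.987 km/s.
v = √(v_r² + v_t²) = √(9.798² + 13.987²) = √291.637 = 17.077 km/s.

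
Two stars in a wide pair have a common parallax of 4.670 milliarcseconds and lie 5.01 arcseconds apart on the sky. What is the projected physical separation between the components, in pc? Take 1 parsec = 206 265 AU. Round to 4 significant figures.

d = 1/p = 1/0.004670″ = 214.13 pc.
At distance d (pc), an angle of θ arcsec spans θ·d AU: s = 5.01 × 214.13 = 1072.8 AU.
= 1072.8 / 206265 = 0.0052011 pc.

0.005201 pc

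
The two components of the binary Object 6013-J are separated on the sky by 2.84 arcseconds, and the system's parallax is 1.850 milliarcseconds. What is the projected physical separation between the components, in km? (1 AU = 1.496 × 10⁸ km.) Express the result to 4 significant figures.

d = 1/p = 1/0.001850″ = 540.54 pc.
At distance d (pc), an angle of θ arcsec spans θ·d AU: s = 2.84 × 540.54 = 1535.1 AU.
= 1535.1 × 1.496 × 10⁸ km = 2.2965 × 10^11 km.

2.297 × 10^11 km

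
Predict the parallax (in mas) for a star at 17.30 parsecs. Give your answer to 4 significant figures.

p = 1/d = 1/17.3 = 0.057803 arcsec.
= 0.057803 × 1000 = 57.803 mas.

57.80 mas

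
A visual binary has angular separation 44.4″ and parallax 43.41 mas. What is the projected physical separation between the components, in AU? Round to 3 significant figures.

d = 1/p = 1/0.04341″ = 23.036 pc.
At distance d (pc), an angle of θ arcsec spans θ·d AU: s = 44.4 × 23.036 = 1022.8 AU.

1020 AU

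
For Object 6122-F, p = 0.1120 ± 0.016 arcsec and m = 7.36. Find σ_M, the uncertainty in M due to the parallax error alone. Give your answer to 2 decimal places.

M = m − 5 log₁₀ d + 5 = m + 5 log₁₀ p + 5, so ∂M/∂p = 5/(p ln 10).
σ_M = (5/ln 10) · (σ_p/p) = 2.1715 × 0.016/0.1120 = 2.1715 × 0.14286 = 0.31022.

σ_M = 0.31 mag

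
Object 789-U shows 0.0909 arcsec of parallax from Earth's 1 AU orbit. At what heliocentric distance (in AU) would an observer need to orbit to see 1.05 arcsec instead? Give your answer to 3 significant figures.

11.6 AU

Parallax scales linearly with baseline: p ∝ B, so B = p_target / p_Earth × 1 AU.
B = 1.05 / 0.0909 = 11.551 AU.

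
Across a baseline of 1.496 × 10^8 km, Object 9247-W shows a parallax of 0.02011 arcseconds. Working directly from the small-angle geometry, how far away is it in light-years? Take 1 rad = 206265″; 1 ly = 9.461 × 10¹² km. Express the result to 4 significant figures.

162.2 ly

θ = 0.02011″ = 0.02011/206265 = 9.7496 × 10^-8 rad.
d = B/θ = (1.496 × 10^8) / (9.7496 × 10^-8) = 1.5344 × 10^15 km = (1.5344 × 10^15) / (9.461 × 10^12) ly = 162.18 ly.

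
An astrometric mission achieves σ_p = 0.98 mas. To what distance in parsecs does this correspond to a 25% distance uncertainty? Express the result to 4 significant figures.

σ_d/d = σ_p/p, so the condition is σ_p/p ≤ 0.25, i.e. p ≥ σ_p/0.25.
p_min = 0.98/0.25 = 3.92 mas = 0.00392 arcsec.
d_max = 1/p_min = 1/0.00392 = 255.1 pc.

255.1 pc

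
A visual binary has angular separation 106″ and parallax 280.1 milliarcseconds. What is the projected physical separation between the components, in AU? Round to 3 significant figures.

378 AU

d = 1/p = 1/0.2801″ = 3.5702 pc.
At distance d (pc), an angle of θ arcsec spans θ·d AU: s = 106 × 3.5702 = 378.44 AU.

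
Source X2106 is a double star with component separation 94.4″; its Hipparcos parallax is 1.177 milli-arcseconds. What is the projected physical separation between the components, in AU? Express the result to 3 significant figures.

d = 1/p = 1/0.001177″ = 849.62 pc.
At distance d (pc), an angle of θ arcsec spans θ·d AU: s = 94.4 × 849.62 = 80204 AU.

80200 AU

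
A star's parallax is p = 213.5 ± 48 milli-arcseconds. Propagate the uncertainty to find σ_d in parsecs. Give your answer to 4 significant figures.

d = 1/p, so σ_d = σ_p / p².
σ_d = 0.0480 / (0.2135)² = 0.0480 / 0.045582 = 1.053 pc.

1.053 pc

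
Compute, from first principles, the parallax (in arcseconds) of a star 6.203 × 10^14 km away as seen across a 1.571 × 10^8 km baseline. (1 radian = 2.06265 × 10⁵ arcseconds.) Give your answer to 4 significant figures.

0.05224 arcsec

θ ≈ B/d = (1.571 × 10^8) / (6.203 × 10^14) = 2.5326 × 10^-7 rad.
In arcseconds: 2.5326 × 10^-7 × 206265 = 0.052239″.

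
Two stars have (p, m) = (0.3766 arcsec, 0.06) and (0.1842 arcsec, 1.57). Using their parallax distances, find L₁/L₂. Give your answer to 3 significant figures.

d₁ = 1/p₁ = 1/0.3766″ = 2.6553 pc; d₂ = 1/p₂ = 1/0.1842″ = 5.4289 pc.
M₁ = m₁ − 5 log₁₀ d₁ + 5 = 0.06 − 2.1206 + 5 = 2.9394.
M₂ = 1.57 − 3.6736 + 5 = 2.8964.
L₁/L₂ = 10^(0.4(M₂ − M₁)) = 10^(0.4 × (-0.0430)) = 10^(-0.01720) = 0.96117.

L₁/L₂ = 0.961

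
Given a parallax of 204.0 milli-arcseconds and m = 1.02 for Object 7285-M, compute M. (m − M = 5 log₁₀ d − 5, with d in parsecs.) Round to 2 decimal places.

M = 2.57

d = 1/p = 1/0.2040″ = 4.902 pc.
m − M = 5 log₁₀(4.902) − 5 = 3.4519 − 5 = -1.5481.
M = m − (m − M) = 1.02 − (-1.5481) = 2.57.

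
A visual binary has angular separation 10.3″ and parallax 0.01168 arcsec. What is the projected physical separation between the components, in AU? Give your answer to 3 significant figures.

882 AU

d = 1/p = 1/0.01168″ = 85.616 pc.
At distance d (pc), an angle of θ arcsec spans θ·d AU: s = 10.3 × 85.616 = 881.84 AU.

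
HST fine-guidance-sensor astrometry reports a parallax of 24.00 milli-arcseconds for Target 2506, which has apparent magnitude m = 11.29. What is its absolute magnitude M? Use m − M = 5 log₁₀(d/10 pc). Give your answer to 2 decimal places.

M = 8.19

d = 1/p = 1/0.02400″ = 41.667 pc.
m − M = 5 log₁₀(41.667) − 5 = 8.0990 − 5 = 3.0990.
M = m − (m − M) = 11.29 − 3.0990 = 8.19.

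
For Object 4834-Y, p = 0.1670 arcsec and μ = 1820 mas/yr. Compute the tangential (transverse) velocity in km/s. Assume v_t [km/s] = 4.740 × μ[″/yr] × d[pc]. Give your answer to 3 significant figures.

d = 1/p = 1/0.1670″ = 5.988 pc.
μ = 1820 mas/yr = 1.82 ″/yr.
v_t = 4.74 × μ × d = 4.74 × 1.82 × 5.988 = 51.657 km/s.

51.7 km/s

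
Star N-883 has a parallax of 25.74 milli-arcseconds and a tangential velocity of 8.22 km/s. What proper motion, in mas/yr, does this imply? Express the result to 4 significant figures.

d = 1/p = 1/0.02574″ = 38.85 pc.
μ = v_t / (4.74 d) = 8.22 / (4.74 × 38.85) = 8.22 / 184.15 = 0.044638 ″/yr = 44.638 mas/yr.

44.64 mas/yr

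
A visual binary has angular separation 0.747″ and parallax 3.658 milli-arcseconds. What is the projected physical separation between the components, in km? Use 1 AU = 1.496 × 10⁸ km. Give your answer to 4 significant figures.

d = 1/p = 1/0.003658″ = 273.37 pc.
At distance d (pc), an angle of θ arcsec spans θ·d AU: s = 0.747 × 273.37 = 204.21 AU.
= 204.21 × 1.496 × 10⁸ km = 3.0550 × 10^10 km.

3.055 × 10^10 km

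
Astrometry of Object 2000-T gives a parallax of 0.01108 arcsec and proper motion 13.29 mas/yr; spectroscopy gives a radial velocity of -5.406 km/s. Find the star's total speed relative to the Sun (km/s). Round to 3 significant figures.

d = 1/p = 1/0.01108″ = 90.253 pc.
μ = 13.29 mas/yr = 0.01329 ″/yr.
v_t = 4.740 μ d = 4.740 × 0.01329 × 90.253 = 5.6855 km/s.
v = √(v_r² + v_t²) = √((-5.406)² + 5.6855²) = √61.5497 = 7.8454 km/s.

7.85 km/s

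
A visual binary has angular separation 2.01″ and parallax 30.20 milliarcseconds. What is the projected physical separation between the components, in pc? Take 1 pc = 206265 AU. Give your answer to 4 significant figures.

0.0003227 pc

d = 1/p = 1/0.03020″ = 33.113 pc.
At distance d (pc), an angle of θ arcsec spans θ·d AU: s = 2.01 × 33.113 = 66.557 AU.
= 66.557 / 206265 = 0.00032268 pc.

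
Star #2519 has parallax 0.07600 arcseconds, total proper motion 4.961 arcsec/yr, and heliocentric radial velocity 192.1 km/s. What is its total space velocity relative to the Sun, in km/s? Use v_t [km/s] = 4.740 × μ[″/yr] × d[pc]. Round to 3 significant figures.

d = 1/p = 1/0.07600″ = 13.158 pc.
v_t = 4.740 μ d = 4.740 × 4.961 × 13.158 = 309.41 km/s.
v = √(v_r² + v_t²) = √(192.1² + 309.41²) = √132637 = 364.19 km/s.

364 km/s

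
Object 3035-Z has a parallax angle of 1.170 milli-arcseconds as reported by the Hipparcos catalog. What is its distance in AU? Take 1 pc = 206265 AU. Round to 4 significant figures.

p = 1.170 milli-arcseconds = 0.001170 arcsec.
d = 1/p = 1/0.001170 = 854.7 pc.
In AU: 854.7 × 206265 = 1.7629 × 10^8 AU.

1.763 × 10^8 AU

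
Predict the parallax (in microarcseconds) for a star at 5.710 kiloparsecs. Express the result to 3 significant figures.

175 μas

d = 5.710 kpc = 5710 pc.
p = 1/d = 1/5710 = 0.00017513 arcsec.
= 0.00017513 × 10⁶ = 175.13 μas.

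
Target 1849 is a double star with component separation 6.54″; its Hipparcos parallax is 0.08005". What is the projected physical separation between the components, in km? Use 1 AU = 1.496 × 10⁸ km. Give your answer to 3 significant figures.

d = 1/p = 1/0.08005″ = 12.492 pc.
At distance d (pc), an angle of θ arcsec spans θ·d AU: s = 6.54 × 12.492 = 81.698 AU.
= 81.698 × 1.496 × 10⁸ km = 1.2222 × 10^10 km.

1.22 × 10^10 km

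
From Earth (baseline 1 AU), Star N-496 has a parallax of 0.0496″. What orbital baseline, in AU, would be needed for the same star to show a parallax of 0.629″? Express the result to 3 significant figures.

Parallax scales linearly with baseline: p ∝ B, so B = p_target / p_Earth × 1 AU.
B = 0.629 / 0.0496 = 12.681 AU.

12.7 AU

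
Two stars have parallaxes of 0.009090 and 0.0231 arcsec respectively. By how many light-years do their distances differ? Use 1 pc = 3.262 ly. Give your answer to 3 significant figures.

218 ly

d_A = 1/0.009090″ = 110.01 pc; d_B = 1/0.02310″ = 43.29 pc.
|d_B − d_A| = |43.29 − 110.01| = 66.72 pc = 66.72 × 3.262 ly = 217.64 ly.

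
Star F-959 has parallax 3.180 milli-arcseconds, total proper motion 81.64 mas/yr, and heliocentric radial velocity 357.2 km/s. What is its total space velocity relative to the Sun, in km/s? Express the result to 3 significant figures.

377 km/s

d = 1/p = 1/0.003180″ = 314.47 pc.
μ = 81.64 mas/yr = 0.08164 ″/yr.
v_t = 4.740 μ d = 4.740 × 0.08164 × 314.47 = 121.69 km/s.
v = √(v_r² + v_t²) = √(357.2² + 121.69²) = √142400 = 377.36 km/s.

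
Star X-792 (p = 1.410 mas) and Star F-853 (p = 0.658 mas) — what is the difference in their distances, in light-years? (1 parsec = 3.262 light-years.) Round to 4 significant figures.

d_A = 1/0.001410″ = 709.22 pc; d_B = 1/0.0006580″ = 1519.8 pc.
|d_B − d_A| = |1519.8 − 709.22| = 810.58 pc = 810.58 × 3.262 ly = 2644.1 ly.

2644 ly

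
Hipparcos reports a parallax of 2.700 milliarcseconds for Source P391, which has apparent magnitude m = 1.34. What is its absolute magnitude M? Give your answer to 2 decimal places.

d = 1/p = 1/0.002700″ = 370.37 pc.
m − M = 5 log₁₀(370.37) − 5 = 12.8432 − 5 = 7.8432.
M = m − (m − M) = 1.34 − 7.8432 = -6.50.

M = -6.50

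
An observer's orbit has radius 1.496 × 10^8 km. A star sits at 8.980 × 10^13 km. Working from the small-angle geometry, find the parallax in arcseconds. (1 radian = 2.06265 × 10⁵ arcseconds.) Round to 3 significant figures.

0.344 arcsec

θ ≈ B/d = (1.496 × 10^8) / (8.980 × 10^13) = 1.6659 × 10^-6 rad.
In arcseconds: 1.6659 × 10^-6 × 206265 = 0.34362″.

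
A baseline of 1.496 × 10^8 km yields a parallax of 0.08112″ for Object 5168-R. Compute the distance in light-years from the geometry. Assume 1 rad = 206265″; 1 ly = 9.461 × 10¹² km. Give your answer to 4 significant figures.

40.21 ly

θ = 0.08112″ = 0.08112/206265 = 3.9328 × 10^-7 rad.
d = B/θ = (1.496 × 10^8) / (3.9328 × 10^-7) = 3.8039 × 10^14 km = (3.8039 × 10^14) / (9.461 × 10^12) ly = 40.206 ly.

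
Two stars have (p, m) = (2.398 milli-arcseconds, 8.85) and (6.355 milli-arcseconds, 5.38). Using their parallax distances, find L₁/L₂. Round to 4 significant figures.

L₁/L₂ = 0.2874

d₁ = 1/p₁ = 1/0.002398″ = 417.01 pc; d₂ = 1/p₂ = 1/0.006355″ = 157.36 pc.
M₁ = m₁ − 5 log₁₀ d₁ + 5 = 8.85 − 13.1007 + 5 = 0.7493.
M₂ = 5.38 − 10.9845 + 5 = -0.6045.
L₁/L₂ = 10^(0.4(M₂ − M₁)) = 10^(0.4 × (-1.3538)) = 10^(-0.54152) = 0.2874.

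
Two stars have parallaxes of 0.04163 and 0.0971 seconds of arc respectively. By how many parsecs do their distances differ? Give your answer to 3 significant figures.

d_A = 1/0.04163″ = 24.021 pc; d_B = 1/0.09710″ = 10.299 pc.
|d_B − d_A| = |10.299 − 24.021| = 13.722 pc.

13.7 pc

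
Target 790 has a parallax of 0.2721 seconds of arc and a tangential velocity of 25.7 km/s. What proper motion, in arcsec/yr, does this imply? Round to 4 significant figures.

1.475 arcsec/yr

d = 1/p = 1/0.2721″ = 3.6751 pc.
μ = v_t / (4.74 d) = 25.7 / (4.74 × 3.6751) = 25.7 / 17.42 = 1.4753 ″/yr.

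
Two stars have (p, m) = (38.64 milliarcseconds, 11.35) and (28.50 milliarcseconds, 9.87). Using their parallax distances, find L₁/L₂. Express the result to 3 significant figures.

d₁ = 1/p₁ = 1/0.03864″ = 25.88 pc; d₂ = 1/p₂ = 1/0.02850″ = 35.088 pc.
M₁ = m₁ − 5 log₁₀ d₁ + 5 = 11.35 − 7.0648 + 5 = 9.2852.
M₂ = 9.87 − 7.7258 + 5 = 7.1442.
L₁/L₂ = 10^(0.4(M₂ − M₁)) = 10^(0.4 × (-2.1410)) = 10^(-0.85640) = 0.13919.

L₁/L₂ = 0.139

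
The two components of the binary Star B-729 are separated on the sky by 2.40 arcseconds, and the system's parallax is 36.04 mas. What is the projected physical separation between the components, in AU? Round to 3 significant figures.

d = 1/p = 1/0.03604″ = 27.747 pc.
At distance d (pc), an angle of θ arcsec spans θ·d AU: s = 2.40 × 27.747 = 66.593 AU.

66.6 AU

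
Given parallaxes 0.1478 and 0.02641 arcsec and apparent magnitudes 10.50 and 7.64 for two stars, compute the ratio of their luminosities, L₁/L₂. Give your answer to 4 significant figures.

L₁/L₂ = 0.002292

d₁ = 1/p₁ = 1/0.1478″ = 6.7659 pc; d₂ = 1/p₂ = 1/0.02641″ = 37.864 pc.
M₁ = m₁ − 5 log₁₀ d₁ + 5 = 10.50 − 4.1516 + 5 = 11.3484.
M₂ = 7.64 − 7.8911 + 5 = 4.7489.
L₁/L₂ = 10^(0.4(M₂ − M₁)) = 10^(0.4 × (-6.5995)) = 10^(-2.63980) = 0.0022919.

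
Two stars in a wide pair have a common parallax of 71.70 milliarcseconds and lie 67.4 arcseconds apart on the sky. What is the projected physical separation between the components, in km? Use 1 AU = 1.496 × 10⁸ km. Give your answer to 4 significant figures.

1.406 × 10^11 km

d = 1/p = 1/0.07170″ = 13.947 pc.
At distance d (pc), an angle of θ arcsec spans θ·d AU: s = 67.4 × 13.947 = 940.03 AU.
= 940.03 × 1.496 × 10⁸ km = 1.4063 × 10^11 km.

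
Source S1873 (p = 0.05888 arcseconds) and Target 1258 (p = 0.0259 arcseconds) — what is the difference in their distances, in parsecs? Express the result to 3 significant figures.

21.6 pc

d_A = 1/0.05888″ = 16.984 pc; d_B = 1/0.02590″ = 38.61 pc.
|d_B − d_A| = |38.61 − 16.984| = 21.626 pc.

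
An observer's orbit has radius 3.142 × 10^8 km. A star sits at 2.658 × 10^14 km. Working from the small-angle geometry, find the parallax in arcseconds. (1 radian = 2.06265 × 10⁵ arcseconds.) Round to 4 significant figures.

0.2438 arcsec

θ ≈ B/d = (3.142 × 10^8) / (2.658 × 10^14) = 1.1821 × 10^-6 rad.
In arcseconds: 1.1821 × 10^-6 × 206265 = 0.24383″.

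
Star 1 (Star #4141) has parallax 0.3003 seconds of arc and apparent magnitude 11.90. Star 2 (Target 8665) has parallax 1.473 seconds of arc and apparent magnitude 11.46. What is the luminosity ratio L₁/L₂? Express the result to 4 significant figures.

d₁ = 1/p₁ = 1/0.3003″ = 3.33 pc; d₂ = 1/p₂ = 1/1.473″ = 0.67889 pc.
M₁ = m₁ − 5 log₁₀ d₁ + 5 = 11.90 − 2.6122 + 5 = 14.2878.
M₂ = 11.46 − (-0.8410) + 5 = 17.3010.
L₁/L₂ = 10^(0.4(M₂ − M₁)) = 10^(0.4 × 3.0132) = 10^1.20528 = 16.043.

L₁/L₂ = 16.04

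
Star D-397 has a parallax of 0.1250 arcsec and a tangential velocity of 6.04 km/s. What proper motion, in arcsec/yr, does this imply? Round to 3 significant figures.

d = 1/p = 1/0.1250″ = 8 pc.
μ = v_t / (4.74 d) = 6.04 / (4.74 × 8) = 6.04 / 37.92 = 0.15928 ″/yr.

0.159 arcsec/yr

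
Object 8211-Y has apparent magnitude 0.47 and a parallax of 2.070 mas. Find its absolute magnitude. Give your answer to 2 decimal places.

d = 1/p = 1/0.002070″ = 483.09 pc.
m − M = 5 log₁₀(483.09) − 5 = 13.4201 − 5 = 8.4201.
M = m − (m − M) = 0.47 − 8.4201 = -7.95.

M = -7.95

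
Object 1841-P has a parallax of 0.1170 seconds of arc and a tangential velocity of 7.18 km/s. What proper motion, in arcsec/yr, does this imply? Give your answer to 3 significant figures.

d = 1/p = 1/0.1170″ = 8.547 pc.
μ = v_t / (4.74 d) = 7.18 / (4.74 × 8.547) = 7.18 / 40.513 = 0.17723 ″/yr.

0.177 arcsec/yr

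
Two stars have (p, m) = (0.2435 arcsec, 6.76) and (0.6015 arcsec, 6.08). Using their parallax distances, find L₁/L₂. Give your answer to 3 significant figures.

d₁ = 1/p₁ = 1/0.2435″ = 4.1068 pc; d₂ = 1/p₂ = 1/0.6015″ = 1.6625 pc.
M₁ = m₁ − 5 log₁₀ d₁ + 5 = 6.76 − 3.0675 + 5 = 8.6925.
M₂ = 6.08 − 1.1038 + 5 = 9.9762.
L₁/L₂ = 10^(0.4(M₂ − M₁)) = 10^(0.4 × 1.2837) = 10^0.51348 = 3.262.

L₁/L₂ = 3.26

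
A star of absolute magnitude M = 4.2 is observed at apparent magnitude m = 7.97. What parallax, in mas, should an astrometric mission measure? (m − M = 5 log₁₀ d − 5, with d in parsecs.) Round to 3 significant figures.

m − M = 7.97 − 4.2 = 3.77.
d = 10^((m−M)/5 + 1) = 10^1.754 = 56.754 pc.
p = 1/d = 1/56.754 = 0.01762 arcsec = 17.62 mas.

17.6 mas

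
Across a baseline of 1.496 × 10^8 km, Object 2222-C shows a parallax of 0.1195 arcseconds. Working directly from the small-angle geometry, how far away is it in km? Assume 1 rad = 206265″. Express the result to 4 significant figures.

θ = 0.1195″ = 0.1195/206265 = 5.7935 × 10^-7 rad.
d = B/θ = (1.496 × 10^8) / (5.7935 × 10^-7) = 2.5822 × 10^14 km.

2.582 × 10^14 km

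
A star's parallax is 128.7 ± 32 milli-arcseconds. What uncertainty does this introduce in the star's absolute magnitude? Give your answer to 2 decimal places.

σ_M = 0.54 mag

M = m − 5 log₁₀ d + 5 = m + 5 log₁₀ p + 5, so ∂M/∂p = 5/(p ln 10).
σ_M = (5/ln 10) · (σ_p/p) = 2.1715 × 32/128.7 = 2.1715 × 0.24864 = 0.53992.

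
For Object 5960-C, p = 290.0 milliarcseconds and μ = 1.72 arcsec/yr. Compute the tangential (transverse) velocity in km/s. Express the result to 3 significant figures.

28.1 km/s

d = 1/p = 1/0.2900″ = 3.4483 pc.
v_t = 4.74 × μ × d = 4.74 × 1.72 × 3.4483 = 28.113 km/s.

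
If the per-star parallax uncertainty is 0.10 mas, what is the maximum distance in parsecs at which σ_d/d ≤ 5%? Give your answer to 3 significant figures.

σ_d/d = σ_p/p, so the condition is σ_p/p ≤ 0.05, i.e. p ≥ σ_p/0.05.
p_min = 0.10/0.05 = 2 mas = 0.002 arcsec.
d_max = 1/p_min = 1/0.002 = 500 pc.

500 pc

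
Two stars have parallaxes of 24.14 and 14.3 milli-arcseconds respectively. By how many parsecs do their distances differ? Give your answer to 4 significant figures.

28.51 pc

d_A = 1/0.02414″ = 41.425 pc; d_B = 1/0.01430″ = 69.93 pc.
|d_B − d_A| = |69.93 − 41.425| = 28.505 pc.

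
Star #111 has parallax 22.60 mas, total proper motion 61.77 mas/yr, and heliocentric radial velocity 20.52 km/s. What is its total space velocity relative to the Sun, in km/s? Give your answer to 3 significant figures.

d = 1/p = 1/0.02260″ = 44.248 pc.
μ = 61.77 mas/yr = 0.06177 ″/yr.
v_t = 4.740 μ d = 4.740 × 0.06177 × 44.248 = 12.955 km/s.
v = √(v_r² + v_t²) = √(20.52² + 12.955²) = √588.902 = 24.267 km/s.

24.3 km/s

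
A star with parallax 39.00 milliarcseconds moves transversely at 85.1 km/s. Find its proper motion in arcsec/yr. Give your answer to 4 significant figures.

d = 1/p = 1/0.03900″ = 25.641 pc.
μ = v_t / (4.74 d) = 85.1 / (4.74 × 25.641) = 85.1 / 121.54 = 0.70018 ″/yr.

0.7002 arcsec/yr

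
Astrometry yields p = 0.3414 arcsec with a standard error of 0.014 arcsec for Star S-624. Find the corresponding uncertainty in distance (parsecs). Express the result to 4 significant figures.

0.1201 pc

d = 1/p, so σ_d = σ_p / p².
σ_d = 0.0140 / (0.3414)² = 0.0140 / 0.11655 = 0.12012 pc.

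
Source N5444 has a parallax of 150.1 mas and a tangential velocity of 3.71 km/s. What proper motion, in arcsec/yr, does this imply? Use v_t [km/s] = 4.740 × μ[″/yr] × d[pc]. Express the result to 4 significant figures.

d = 1/p = 1/0.1501″ = 6.6622 pc.
μ = v_t / (4.74 d) = 3.71 / (4.74 × 6.6622) = 3.71 / 31.579 = 0.11748 ″/yr.

0.1175 arcsec/yr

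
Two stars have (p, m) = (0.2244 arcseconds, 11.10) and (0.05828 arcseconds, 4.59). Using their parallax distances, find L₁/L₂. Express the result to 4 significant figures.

d₁ = 1/p₁ = 1/0.2244″ = 4.4563 pc; d₂ = 1/p₂ = 1/0.05828″ = 17.159 pc.
M₁ = m₁ − 5 log₁₀ d₁ + 5 = 11.10 − 3.2449 + 5 = 12.8551.
M₂ = 4.59 − 6.1725 + 5 = 3.4175.
L₁/L₂ = 10^(0.4(M₂ − M₁)) = 10^(0.4 × (-9.4376)) = 10^(-3.77504) = 0.00016786.

L₁/L₂ = 0.0001679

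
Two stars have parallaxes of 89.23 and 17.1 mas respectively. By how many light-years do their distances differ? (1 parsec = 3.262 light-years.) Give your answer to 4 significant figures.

d_A = 1/0.08923″ = 11.207 pc; d_B = 1/0.01710″ = 58.48 pc.
|d_B − d_A| = |58.48 − 11.207| = 47.273 pc = 47.273 × 3.262 ly = 154.2 ly.

154.2 ly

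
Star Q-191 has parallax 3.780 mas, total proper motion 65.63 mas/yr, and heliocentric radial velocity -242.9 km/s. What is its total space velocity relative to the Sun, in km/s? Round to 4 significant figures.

d = 1/p = 1/0.003780″ = 264.55 pc.
μ = 65.63 mas/yr = 0.06563 ″/yr.
v_t = 4.740 μ d = 4.740 × 0.06563 × 264.55 = 82.298 km/s.
v = √(v_r² + v_t²) = √((-242.9)² + 82.298²) = √65773.4 = 256.46 km/s.

256.5 km/s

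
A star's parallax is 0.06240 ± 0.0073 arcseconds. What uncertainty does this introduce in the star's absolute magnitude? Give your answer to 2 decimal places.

σ_M = 0.25 mag

M = m − 5 log₁₀ d + 5 = m + 5 log₁₀ p + 5, so ∂M/∂p = 5/(p ln 10).
σ_M = (5/ln 10) · (σ_p/p) = 2.1715 × 0.0073/0.06240 = 2.1715 × 0.11699 = 0.25404.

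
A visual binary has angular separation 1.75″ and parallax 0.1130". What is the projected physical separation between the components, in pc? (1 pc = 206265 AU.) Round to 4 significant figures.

d = 1/p = 1/0.1130″ = 8.8496 pc.
At distance d (pc), an angle of θ arcsec spans θ·d AU: s = 1.75 × 8.8496 = 15.487 AU.
= 15.487 / 206265 = 7.5083 × 10^-5 pc.

7.508 × 10^-5 pc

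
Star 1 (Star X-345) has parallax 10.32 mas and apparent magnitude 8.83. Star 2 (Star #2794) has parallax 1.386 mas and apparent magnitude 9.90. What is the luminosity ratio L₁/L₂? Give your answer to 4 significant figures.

d₁ = 1/p₁ = 1/0.01032″ = 96.899 pc; d₂ = 1/p₂ = 1/0.001386″ = 721.5 pc.
M₁ = m₁ − 5 log₁₀ d₁ + 5 = 8.83 − 9.9316 + 5 = 3.8984.
M₂ = 9.90 − 14.2912 + 5 = 0.6088.
L₁/L₂ = 10^(0.4(M₂ − M₁)) = 10^(0.4 × (-3.2896)) = 10^(-1.31584) = 0.048324.

L₁/L₂ = 0.04832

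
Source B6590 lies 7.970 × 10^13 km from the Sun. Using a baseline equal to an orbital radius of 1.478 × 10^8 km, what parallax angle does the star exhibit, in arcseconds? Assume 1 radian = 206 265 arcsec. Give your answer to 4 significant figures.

θ ≈ B/d = (1.478 × 10^8) / (7.970 × 10^13) = 1.8545 × 10^-6 rad.
In arcseconds: 1.8545 × 10^-6 × 206265 = 0.38252″.

0.3825 arcsec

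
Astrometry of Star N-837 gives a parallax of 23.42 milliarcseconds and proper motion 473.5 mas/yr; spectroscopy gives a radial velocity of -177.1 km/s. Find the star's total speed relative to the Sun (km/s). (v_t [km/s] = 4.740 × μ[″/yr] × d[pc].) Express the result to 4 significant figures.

d = 1/p = 1/0.02342″ = 42.699 pc.
μ = 473.5 mas/yr = 0.4735 ″/yr.
v_t = 4.740 μ d = 4.740 × 0.4735 × 42.699 = 95.833 km/s.
v = √(v_r² + v_t²) = √((-177.1)² + 95.833²) = √40548.4 = 201.37 km/s.

201.4 km/s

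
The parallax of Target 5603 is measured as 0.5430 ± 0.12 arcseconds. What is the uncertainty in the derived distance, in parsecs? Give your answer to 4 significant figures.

d = 1/p, so σ_d = σ_p / p².
σ_d = 0.120 / (0.5430)² = 0.120 / 0.29485 = 0.40699 pc.

0.4070 pc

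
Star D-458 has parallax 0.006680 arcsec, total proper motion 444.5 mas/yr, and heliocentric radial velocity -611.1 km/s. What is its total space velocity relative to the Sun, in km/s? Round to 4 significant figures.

687.7 km/s

d = 1/p = 1/0.006680″ = 149.7 pc.
μ = 444.5 mas/yr = 0.4445 ″/yr.
v_t = 4.740 μ d = 4.740 × 0.4445 × 149.7 = 315.41 km/s.
v = √(v_r² + v_t²) = √((-611.1)² + 315.41²) = √472927 = 687.7 km/s.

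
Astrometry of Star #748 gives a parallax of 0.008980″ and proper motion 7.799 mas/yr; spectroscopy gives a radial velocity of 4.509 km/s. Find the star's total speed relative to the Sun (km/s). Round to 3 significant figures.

6.11 km/s

d = 1/p = 1/0.008980″ = 111.36 pc.
μ = 7.799 mas/yr = 0.007799 ″/yr.
v_t = 4.740 μ d = 4.740 × 0.007799 × 111.36 = 4.1167 km/s.
v = √(v_r² + v_t²) = √(4.509² + 4.1167²) = √37.2783 = 6.1056 km/s.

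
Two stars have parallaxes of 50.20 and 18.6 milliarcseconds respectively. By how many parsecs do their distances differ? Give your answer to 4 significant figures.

d_A = 1/0.05020″ = 19.92 pc; d_B = 1/0.01860″ = 53.763 pc.
|d_B − d_A| = |53.763 − 19.92| = 33.843 pc.

33.84 pc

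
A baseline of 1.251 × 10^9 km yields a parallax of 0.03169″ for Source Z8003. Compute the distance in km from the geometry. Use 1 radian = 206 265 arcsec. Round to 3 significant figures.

θ = 0.03169″ = 0.03169/206265 = 1.5364 × 10^-7 rad.
d = B/θ = (1.251 × 10^9) / (1.5364 × 10^-7) = 8.1424 × 10^15 km.

8.14 × 10^15 km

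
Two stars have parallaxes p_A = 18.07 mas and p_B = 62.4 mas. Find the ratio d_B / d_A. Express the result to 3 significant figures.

0.290

Since d = 1/p, d_B/d_A = p_A/p_B.
= 18.07 / 62.4 = 0.28958.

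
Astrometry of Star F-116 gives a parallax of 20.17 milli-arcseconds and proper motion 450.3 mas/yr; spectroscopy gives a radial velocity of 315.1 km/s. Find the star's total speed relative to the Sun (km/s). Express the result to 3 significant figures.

332 km/s

d = 1/p = 1/0.02017″ = 49.579 pc.
μ = 450.3 mas/yr = 0.4503 ″/yr.
v_t = 4.740 μ d = 4.740 × 0.4503 × 49.579 = 105.82 km/s.
v = √(v_r² + v_t²) = √(315.1² + 105.82²) = √110486 = 332.39 km/s.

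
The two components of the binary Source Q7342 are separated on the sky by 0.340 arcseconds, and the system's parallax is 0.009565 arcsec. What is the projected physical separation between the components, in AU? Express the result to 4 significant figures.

35.55 AU

d = 1/p = 1/0.009565″ = 104.55 pc.
At distance d (pc), an angle of θ arcsec spans θ·d AU: s = 0.340 × 104.55 = 35.547 AU.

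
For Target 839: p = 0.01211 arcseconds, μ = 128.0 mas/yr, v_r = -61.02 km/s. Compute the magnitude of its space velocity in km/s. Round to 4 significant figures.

78.95 km/s

d = 1/p = 1/0.01211″ = 82.576 pc.
μ = 128.0 mas/yr = 0.1280 ″/yr.
v_t = 4.740 μ d = 4.740 × 0.1280 × 82.576 = 50.101 km/s.
v = √(v_r² + v_t²) = √((-61.02)² + 50.101²) = √6233.55 = 78.953 km/s.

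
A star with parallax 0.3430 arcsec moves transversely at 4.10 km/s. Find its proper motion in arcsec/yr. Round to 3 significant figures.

d = 1/p = 1/0.3430″ = 2.9155 pc.
μ = v_t / (4.74 d) = 4.10 / (4.74 × 2.9155) = 4.10 / 13.819 = 0.29669 ″/yr.

0.297 arcsec/yr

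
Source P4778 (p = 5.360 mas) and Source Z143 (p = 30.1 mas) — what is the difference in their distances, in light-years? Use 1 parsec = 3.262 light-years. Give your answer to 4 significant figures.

d_A = 1/0.005360″ = 186.57 pc; d_B = 1/0.03010″ = 33.223 pc.
|d_B − d_A| = |33.223 − 186.57| = 153.35 pc = 153.35 × 3.262 ly = 500.23 ly.

500.2 ly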